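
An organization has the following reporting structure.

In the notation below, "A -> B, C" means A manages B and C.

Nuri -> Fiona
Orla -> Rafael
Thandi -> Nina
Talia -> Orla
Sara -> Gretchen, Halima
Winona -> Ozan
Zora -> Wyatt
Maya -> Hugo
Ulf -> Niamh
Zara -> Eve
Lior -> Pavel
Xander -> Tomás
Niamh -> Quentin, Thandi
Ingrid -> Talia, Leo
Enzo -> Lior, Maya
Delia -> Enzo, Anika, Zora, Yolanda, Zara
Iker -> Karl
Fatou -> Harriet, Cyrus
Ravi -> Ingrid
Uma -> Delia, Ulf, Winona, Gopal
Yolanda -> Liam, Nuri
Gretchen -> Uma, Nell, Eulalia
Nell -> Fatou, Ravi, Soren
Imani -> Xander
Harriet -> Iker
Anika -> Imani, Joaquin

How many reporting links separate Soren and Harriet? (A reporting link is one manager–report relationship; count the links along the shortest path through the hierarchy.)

Soren is 1 level below Nell, and Harriet is 2 levels below Nell (their lowest common manager). The shortest path runs up from Soren to Nell and back down to Harriet: 1 + 2 = 3 links.

3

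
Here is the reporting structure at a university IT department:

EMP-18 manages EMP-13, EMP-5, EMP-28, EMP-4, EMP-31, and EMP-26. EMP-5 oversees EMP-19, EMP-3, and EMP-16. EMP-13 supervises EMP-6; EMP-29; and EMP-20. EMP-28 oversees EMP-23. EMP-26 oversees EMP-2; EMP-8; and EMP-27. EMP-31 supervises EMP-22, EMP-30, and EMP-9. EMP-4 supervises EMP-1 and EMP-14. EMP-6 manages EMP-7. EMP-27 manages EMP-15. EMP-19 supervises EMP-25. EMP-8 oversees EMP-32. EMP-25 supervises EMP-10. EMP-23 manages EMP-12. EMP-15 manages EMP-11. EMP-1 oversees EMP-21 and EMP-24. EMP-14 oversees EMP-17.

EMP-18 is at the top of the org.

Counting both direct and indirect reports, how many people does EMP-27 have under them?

2

EMP-27 directly manages EMP-15. Under EMP-15: EMP-11 (1). That's 2 in total.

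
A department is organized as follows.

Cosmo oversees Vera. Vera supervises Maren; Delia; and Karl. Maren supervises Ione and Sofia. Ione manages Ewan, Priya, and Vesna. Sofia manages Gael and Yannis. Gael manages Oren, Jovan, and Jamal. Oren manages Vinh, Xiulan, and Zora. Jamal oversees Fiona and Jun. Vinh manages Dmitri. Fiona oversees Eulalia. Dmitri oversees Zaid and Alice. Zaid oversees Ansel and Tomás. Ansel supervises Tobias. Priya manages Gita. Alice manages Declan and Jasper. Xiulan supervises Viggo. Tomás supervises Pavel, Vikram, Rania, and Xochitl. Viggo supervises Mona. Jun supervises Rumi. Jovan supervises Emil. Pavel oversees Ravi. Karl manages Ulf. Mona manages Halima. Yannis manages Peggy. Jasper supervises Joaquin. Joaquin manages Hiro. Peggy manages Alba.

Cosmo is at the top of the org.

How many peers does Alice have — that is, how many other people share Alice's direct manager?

1

Alice reports to Dmitri. Dmitri's other direct reports are Zaid — 1 peer.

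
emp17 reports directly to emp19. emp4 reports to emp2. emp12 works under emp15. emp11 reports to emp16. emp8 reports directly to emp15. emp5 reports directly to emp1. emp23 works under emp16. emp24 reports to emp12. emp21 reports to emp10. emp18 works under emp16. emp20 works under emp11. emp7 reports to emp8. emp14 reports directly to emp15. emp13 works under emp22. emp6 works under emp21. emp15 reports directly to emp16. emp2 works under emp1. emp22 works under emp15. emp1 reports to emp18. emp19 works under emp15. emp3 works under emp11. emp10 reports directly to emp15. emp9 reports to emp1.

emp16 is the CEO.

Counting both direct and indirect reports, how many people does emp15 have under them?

emp15 directly manages emp22, emp12, emp10, emp8, emp19, emp14. Under emp22: emp13 (1). Under emp12: emp24 (1). Under emp10: emp21, emp6 (2). Under emp8: emp7 (1). Under emp19: emp17 (1). emp14 has no reports. So emp15's organization is 6 direct reports plus everyone under them: 2 + 2 + 3 + 2 + 2 + 1 = 12.

12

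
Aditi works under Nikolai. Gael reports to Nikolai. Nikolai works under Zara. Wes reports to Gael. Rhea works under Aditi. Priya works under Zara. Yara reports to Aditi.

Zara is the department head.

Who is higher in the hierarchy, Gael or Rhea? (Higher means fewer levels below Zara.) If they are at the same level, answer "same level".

Gael

Gael is 2 levels below Zara; Rhea is 3. Gael is higher.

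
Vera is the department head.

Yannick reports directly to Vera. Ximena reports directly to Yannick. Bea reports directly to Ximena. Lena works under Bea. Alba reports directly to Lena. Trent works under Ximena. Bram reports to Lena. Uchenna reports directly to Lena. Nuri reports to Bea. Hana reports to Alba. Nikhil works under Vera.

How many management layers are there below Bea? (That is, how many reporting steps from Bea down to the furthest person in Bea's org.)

The longest chain under Bea runs Bea → Lena → Alba → Hana, which is 3 levels below Bea.

3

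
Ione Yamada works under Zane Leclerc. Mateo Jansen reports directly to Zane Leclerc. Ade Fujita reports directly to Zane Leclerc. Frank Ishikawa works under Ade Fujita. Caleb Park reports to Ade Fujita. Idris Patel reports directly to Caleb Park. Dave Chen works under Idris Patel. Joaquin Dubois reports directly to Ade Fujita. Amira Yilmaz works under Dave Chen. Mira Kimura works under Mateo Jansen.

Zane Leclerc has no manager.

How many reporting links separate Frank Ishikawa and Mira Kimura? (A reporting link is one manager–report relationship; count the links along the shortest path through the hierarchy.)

4

Frank Ishikawa is 2 levels below Zane Leclerc, and Mira Kimura is 2 levels below Zane Leclerc (their lowest common manager). The shortest path runs up from Frank Ishikawa to Zane Leclerc and back down to Mira Kimura: 2 + 2 = 4 links.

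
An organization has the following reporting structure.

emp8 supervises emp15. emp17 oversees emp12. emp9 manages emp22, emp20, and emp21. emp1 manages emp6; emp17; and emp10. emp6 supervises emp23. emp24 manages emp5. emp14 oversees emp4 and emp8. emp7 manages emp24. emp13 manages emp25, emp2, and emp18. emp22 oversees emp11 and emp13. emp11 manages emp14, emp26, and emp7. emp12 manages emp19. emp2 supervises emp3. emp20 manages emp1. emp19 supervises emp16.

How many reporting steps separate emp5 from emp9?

5

Chain from emp5 up to emp9: emp5 → emp24 → emp7 → emp11 → emp22 → emp9. That is 5 steps up, so emp5 is 5 levels below emp9.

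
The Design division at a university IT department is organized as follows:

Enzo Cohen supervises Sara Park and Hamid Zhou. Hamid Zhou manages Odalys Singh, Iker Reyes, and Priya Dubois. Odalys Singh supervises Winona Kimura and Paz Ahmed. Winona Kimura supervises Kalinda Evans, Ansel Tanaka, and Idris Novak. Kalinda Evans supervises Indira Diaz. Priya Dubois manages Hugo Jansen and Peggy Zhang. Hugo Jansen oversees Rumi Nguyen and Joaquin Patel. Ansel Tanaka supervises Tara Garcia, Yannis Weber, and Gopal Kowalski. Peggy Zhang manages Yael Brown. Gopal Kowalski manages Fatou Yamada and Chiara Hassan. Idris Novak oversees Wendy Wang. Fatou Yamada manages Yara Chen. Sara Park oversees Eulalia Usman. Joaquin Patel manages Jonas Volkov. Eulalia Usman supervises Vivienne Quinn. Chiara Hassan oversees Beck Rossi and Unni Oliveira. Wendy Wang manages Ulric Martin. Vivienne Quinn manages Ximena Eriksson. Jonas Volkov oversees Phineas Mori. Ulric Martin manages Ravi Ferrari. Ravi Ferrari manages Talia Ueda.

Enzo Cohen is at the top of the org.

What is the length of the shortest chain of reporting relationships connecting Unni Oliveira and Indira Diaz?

Unni Oliveira is 4 levels below Winona Kimura, and Indira Diaz is 2 levels below Winona Kimura (their lowest common manager). The shortest path runs up from Unni Oliveira to Winona Kimura and back down to Indira Diaz: 4 + 2 = 6 links.

6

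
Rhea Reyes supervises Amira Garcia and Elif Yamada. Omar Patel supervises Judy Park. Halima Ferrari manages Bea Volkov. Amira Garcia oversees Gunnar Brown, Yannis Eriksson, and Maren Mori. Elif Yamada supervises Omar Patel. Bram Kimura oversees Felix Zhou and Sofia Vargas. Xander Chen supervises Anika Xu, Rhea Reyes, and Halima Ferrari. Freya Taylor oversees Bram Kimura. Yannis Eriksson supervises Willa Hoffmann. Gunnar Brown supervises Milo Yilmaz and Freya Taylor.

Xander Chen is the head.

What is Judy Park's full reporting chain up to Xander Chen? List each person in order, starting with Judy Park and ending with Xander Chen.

Judy Park -> Omar Patel -> Elif Yamada -> Rhea Reyes -> Xander Chen

Judy Park reports to Omar Patel. Omar Patel reports to Elif Yamada. Elif Yamada reports to Rhea Reyes. Rhea Reyes reports to Xander Chen. Xander Chen is at the top.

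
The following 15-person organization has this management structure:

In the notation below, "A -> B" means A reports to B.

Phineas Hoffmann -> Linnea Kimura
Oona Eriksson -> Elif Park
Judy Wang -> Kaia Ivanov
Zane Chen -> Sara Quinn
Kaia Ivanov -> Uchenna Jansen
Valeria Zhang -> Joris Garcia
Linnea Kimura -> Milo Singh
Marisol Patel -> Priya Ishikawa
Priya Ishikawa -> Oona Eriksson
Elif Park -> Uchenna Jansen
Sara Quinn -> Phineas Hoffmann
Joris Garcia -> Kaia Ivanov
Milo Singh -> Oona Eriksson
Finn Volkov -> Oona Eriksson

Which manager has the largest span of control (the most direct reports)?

Direct-report counts: Uchenna Jansen has 2; Kaia Ivanov has 2; Joris Garcia has 1; Elif Park has 1; Oona Eriksson has 3; Priya Ishikawa has 1; Milo Singh has 1; Linnea Kimura has 1; Phineas Hoffmann has 1; Sara Quinn has 1. The largest is 3, held by Oona Eriksson.

Oona Eriksson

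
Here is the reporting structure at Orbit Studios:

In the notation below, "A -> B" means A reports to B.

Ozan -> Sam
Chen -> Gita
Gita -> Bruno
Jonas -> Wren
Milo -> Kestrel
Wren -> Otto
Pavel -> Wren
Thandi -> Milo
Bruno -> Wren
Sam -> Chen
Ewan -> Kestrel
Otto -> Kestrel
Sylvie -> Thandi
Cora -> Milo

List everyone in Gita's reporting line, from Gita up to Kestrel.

Gita -> Bruno -> Wren -> Otto -> Kestrel

Gita reports to Bruno. Bruno reports to Wren. Wren reports to Otto. Otto reports to Kestrel. Kestrel is at the top.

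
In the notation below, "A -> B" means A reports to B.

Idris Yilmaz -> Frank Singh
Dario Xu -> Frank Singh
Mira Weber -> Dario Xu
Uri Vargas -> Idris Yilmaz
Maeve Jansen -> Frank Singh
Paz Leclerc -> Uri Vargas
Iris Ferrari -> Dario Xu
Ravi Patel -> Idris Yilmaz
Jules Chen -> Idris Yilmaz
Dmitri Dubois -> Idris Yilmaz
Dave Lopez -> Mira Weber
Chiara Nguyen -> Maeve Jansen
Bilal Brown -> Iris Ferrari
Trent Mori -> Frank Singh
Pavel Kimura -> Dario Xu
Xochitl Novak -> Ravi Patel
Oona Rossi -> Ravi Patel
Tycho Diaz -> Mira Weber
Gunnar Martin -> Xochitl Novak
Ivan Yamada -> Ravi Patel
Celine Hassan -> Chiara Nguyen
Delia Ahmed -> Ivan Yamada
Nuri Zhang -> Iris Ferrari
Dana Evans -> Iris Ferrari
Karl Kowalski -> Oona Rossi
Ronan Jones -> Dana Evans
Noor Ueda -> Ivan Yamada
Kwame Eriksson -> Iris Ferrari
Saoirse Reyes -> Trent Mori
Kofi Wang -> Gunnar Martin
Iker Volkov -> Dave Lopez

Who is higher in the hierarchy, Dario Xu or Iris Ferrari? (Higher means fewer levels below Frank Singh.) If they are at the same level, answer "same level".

Dario Xu is 1 level below Frank Singh; Iris Ferrari is 2. Dario Xu is higher.

Dario Xu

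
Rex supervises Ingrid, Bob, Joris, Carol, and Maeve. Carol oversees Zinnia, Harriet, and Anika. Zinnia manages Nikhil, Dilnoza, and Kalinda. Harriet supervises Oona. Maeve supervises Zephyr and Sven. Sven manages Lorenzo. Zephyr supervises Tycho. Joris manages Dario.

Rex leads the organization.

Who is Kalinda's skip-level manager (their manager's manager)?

Carol

Kalinda reports to Zinnia, and Zinnia reports to Carol. So Kalinda's skip-level manager is Carol.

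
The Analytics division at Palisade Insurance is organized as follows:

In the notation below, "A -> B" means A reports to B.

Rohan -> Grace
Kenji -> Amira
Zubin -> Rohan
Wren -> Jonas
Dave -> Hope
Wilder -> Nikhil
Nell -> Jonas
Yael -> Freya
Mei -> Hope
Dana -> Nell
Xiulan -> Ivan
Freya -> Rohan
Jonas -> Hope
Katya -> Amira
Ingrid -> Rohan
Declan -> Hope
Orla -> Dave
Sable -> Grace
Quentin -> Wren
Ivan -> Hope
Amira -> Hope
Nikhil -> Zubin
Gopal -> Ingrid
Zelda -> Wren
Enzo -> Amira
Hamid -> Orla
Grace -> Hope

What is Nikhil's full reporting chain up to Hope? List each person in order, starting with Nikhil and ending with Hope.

Nikhil -> Zubin -> Rohan -> Grace -> Hope

Nikhil reports to Zubin. Zubin reports to Rohan. Rohan reports to Grace. Grace reports to Hope. Hope is at the top.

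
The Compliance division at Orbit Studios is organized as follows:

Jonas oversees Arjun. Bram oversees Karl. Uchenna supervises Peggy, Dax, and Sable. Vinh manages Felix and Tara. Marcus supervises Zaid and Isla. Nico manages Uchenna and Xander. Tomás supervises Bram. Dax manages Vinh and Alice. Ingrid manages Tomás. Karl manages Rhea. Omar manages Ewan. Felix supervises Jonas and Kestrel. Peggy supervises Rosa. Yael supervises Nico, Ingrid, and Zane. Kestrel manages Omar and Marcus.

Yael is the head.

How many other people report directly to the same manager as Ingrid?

Ingrid reports to Yael. Yael's other direct reports are Nico, Zane — 2 peers.

2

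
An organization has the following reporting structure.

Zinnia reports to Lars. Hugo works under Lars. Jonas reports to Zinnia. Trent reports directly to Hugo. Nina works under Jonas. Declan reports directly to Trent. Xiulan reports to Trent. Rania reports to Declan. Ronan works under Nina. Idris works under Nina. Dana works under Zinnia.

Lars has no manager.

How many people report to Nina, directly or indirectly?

Nina directly manages Ronan, Idris. Ronan has no reports. Idris has no reports. So Nina's organization is 2 direct reports plus everyone under them: 1 + 1 = 2.

2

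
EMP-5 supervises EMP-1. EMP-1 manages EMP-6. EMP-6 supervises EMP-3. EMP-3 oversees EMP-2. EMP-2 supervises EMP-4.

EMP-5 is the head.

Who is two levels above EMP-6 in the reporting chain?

EMP-5

EMP-6 reports to EMP-1, and EMP-1 reports to EMP-5. So EMP-6's skip-level manager is EMP-5.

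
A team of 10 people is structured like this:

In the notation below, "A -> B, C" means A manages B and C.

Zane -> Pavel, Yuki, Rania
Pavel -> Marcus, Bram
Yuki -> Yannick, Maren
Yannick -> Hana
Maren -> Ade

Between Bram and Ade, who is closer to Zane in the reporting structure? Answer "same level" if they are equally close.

Bram is 2 levels below Zane; Ade is 3. Bram is higher.

Bram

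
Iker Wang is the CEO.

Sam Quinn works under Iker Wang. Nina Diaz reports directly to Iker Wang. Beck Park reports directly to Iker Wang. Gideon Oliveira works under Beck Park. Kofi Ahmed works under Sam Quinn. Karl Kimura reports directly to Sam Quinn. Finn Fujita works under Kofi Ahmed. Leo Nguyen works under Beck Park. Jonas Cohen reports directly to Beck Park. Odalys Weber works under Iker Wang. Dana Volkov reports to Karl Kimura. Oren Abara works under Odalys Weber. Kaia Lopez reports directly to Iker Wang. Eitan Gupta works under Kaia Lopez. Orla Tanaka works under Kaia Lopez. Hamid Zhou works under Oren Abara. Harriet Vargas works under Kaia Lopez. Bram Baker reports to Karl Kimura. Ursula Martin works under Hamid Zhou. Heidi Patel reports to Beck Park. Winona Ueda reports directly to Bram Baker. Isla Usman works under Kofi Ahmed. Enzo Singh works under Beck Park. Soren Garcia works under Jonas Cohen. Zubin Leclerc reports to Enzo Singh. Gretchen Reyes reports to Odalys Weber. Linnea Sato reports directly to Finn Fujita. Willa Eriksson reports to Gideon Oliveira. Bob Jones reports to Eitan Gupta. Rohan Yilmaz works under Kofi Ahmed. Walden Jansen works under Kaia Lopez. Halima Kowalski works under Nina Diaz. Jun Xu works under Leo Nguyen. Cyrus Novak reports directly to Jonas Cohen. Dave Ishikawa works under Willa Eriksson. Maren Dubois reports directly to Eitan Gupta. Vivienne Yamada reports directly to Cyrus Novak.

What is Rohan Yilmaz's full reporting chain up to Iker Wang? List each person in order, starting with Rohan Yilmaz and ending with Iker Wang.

Rohan Yilmaz -> Kofi Ahmed -> Sam Quinn -> Iker Wang

Rohan Yilmaz reports to Kofi Ahmed. Kofi Ahmed reports to Sam Quinn. Sam Quinn reports to Iker Wang. Iker Wang is at the top.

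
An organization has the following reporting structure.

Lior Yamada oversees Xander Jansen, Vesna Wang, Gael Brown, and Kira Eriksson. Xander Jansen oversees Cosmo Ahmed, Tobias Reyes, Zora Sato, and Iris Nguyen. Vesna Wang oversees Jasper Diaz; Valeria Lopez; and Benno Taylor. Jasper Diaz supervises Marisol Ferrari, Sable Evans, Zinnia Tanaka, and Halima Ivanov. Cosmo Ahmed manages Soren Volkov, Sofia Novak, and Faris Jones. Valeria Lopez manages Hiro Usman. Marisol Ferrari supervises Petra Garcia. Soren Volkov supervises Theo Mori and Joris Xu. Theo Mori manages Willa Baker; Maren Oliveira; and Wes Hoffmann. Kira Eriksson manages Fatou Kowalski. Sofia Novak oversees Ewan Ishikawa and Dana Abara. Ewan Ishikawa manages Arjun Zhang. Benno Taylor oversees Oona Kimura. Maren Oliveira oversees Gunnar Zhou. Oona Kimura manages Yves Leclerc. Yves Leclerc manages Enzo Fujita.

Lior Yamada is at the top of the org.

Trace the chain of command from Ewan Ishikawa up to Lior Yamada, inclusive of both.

Ewan Ishikawa reports to Sofia Novak. Sofia Novak reports to Cosmo Ahmed. Cosmo Ahmed reports to Xander Jansen. Xander Jansen reports to Lior Yamada. Lior Yamada is at the top.

Ewan Ishikawa -> Sofia Novak -> Cosmo Ahmed -> Xander Jansen -> Lior Yamada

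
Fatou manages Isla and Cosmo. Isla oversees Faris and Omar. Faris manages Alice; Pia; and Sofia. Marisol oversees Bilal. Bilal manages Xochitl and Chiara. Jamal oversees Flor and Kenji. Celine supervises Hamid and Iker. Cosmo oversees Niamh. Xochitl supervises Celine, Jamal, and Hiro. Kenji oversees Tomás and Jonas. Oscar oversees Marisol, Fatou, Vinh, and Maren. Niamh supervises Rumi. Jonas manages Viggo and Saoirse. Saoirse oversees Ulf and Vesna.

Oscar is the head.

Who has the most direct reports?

Oscar

Direct-report counts: Oscar has 4; Fatou has 2; Cosmo has 1; Niamh has 1; Isla has 2; Faris has 3; Marisol has 1; Bilal has 2; Xochitl has 3; Jamal has 2; Kenji has 2; Jonas has 2; Saoirse has 2; Celine has 2. The largest is 4, held by Oscar.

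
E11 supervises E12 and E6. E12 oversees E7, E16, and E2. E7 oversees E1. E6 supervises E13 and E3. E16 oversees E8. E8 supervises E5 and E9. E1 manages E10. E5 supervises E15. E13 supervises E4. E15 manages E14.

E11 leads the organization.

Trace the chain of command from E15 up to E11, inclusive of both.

E15 -> E5 -> E8 -> E16 -> E12 -> E11

E15 reports to E5. E5 reports to E8. E8 reports to E16. E16 reports to E12. E12 reports to E11. E11 is at the top.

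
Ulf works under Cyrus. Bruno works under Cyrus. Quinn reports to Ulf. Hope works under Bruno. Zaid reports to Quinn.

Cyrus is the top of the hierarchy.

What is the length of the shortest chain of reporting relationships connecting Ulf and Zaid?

Zaid is in Ulf's organization: the chain from Zaid up to Ulf is Zaid → Quinn → Ulf, which is 2 links.

2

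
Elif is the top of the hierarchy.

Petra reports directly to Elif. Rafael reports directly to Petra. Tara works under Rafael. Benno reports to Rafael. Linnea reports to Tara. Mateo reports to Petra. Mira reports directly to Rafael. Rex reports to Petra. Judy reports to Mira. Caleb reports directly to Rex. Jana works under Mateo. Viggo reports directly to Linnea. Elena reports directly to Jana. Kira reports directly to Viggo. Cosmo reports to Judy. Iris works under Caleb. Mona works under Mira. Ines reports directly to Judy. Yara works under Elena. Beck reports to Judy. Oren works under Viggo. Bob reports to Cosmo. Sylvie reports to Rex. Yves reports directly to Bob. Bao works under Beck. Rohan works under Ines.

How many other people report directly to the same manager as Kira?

1

Kira reports to Viggo. Viggo's other direct reports are Oren — 1 peer.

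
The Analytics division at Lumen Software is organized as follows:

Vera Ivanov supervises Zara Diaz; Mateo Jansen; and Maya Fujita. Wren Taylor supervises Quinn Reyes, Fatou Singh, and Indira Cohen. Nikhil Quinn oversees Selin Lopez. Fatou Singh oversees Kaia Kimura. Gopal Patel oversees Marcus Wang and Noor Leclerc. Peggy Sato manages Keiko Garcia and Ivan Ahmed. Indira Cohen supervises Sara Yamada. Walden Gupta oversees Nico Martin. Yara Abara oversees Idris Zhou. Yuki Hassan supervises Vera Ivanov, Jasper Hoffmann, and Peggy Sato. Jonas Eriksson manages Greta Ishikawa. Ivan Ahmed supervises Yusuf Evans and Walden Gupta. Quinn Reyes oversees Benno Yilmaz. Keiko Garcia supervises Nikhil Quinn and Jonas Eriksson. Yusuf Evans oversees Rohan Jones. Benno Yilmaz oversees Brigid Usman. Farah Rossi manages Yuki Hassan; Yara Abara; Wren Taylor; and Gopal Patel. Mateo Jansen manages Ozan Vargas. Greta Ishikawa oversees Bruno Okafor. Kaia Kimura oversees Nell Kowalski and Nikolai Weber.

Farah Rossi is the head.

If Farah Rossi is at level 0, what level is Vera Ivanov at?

2

Chain from Vera Ivanov up to Farah Rossi: Vera Ivanov → Yuki Hassan → Farah Rossi. That is 2 steps up, so Vera Ivanov is 2 levels below Farah Rossi.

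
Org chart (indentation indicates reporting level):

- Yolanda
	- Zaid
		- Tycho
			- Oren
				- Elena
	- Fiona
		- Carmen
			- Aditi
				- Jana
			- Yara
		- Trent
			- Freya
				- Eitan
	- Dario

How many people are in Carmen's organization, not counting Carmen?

Carmen directly manages Aditi, Yara. Under Aditi: Jana (1). Yara has no reports. So Carmen's organization is 2 direct reports plus everyone under them: 2 + 1 = 3.

3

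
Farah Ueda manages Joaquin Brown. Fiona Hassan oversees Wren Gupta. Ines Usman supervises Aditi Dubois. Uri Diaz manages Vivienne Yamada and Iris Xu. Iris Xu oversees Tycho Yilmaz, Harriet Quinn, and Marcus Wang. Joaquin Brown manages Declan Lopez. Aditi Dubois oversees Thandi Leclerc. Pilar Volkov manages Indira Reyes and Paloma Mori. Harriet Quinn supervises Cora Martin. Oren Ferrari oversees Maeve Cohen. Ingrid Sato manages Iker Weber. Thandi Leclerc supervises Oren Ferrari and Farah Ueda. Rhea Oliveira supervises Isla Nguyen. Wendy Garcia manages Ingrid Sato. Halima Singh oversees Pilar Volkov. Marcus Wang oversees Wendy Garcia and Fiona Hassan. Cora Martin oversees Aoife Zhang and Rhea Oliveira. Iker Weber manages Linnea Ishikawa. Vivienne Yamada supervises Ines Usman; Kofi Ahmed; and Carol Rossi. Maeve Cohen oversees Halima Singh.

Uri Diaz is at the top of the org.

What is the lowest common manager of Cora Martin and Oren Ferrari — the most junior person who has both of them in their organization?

Cora Martin's chain of managers is Harriet Quinn, Iris Xu, Uri Diaz. Oren Ferrari's chain of managers is Thandi Leclerc, Aditi Dubois, Ines Usman, Vivienne Yamada, Uri Diaz. The first manager that appears in both chains is Uri Diaz.

Uri Diaz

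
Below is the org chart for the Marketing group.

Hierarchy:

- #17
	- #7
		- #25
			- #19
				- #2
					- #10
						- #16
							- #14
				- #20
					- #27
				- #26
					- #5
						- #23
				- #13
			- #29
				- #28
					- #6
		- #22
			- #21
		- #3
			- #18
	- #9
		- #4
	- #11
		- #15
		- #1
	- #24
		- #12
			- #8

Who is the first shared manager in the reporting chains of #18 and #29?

#18's chain of managers is #3, #7, #17. #29's chain of managers is #25, #7, #17. The first manager that appears in both chains is #7.

#7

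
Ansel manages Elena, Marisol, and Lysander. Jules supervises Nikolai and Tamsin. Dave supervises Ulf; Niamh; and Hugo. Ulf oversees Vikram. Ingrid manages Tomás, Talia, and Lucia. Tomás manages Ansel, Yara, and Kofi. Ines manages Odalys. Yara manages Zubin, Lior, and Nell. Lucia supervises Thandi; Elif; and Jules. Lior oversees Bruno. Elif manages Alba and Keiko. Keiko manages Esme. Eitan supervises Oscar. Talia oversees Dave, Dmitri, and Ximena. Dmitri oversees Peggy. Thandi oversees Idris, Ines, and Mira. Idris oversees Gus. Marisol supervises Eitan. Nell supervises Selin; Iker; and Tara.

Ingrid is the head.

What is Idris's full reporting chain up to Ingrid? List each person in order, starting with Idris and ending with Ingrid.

Idris reports to Thandi. Thandi reports to Lucia. Lucia reports to Ingrid. Ingrid is at the top.

Idris -> Thandi -> Lucia -> Ingrid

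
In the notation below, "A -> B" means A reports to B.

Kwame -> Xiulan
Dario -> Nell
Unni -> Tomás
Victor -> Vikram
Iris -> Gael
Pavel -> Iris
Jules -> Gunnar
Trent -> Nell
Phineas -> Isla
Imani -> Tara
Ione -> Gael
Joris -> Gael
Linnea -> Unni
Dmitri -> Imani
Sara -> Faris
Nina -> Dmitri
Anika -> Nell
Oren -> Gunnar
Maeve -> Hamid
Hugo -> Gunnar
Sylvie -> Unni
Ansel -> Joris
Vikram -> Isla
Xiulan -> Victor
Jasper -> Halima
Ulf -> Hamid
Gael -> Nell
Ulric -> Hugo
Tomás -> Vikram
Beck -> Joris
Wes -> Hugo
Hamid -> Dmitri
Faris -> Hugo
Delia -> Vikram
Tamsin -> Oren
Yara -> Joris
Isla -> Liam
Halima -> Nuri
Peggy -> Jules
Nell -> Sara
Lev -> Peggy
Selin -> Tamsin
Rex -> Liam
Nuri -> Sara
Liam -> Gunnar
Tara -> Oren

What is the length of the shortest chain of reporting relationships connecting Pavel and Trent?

4

Pavel is 3 levels below Nell, and Trent is 1 level below Nell (their lowest common manager). The shortest path runs up from Pavel to Nell and back down to Trent: 3 + 1 = 4 links.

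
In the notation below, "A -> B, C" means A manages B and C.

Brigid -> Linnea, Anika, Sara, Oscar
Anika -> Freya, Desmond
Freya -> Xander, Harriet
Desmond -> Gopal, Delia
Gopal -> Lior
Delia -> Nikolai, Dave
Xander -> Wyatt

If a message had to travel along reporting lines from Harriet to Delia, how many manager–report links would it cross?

Harriet is 2 levels below Anika, and Delia is 2 levels below Anika (their lowest common manager). The shortest path runs up from Harriet to Anika and back down to Delia: 2 + 2 = 4 links.

4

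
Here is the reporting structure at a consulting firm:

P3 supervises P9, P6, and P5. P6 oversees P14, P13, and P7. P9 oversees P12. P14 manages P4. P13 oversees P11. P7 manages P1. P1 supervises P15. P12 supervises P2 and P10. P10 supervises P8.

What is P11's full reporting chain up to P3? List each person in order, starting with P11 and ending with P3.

P11 -> P13 -> P6 -> P3

P11 reports to P13. P13 reports to P6. P6 reports to P3. P3 is at the top.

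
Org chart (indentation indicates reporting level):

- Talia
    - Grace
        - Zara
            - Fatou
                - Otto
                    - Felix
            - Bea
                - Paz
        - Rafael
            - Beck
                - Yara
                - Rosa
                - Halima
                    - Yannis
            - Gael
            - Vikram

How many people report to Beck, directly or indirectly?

Beck directly manages Yara, Rosa, Halima. Yara has no reports. Rosa has no reports. Under Halima: Yannis (1). So Beck's organization is 3 direct reports plus everyone under them: 1 + 1 + 2 = 4.

4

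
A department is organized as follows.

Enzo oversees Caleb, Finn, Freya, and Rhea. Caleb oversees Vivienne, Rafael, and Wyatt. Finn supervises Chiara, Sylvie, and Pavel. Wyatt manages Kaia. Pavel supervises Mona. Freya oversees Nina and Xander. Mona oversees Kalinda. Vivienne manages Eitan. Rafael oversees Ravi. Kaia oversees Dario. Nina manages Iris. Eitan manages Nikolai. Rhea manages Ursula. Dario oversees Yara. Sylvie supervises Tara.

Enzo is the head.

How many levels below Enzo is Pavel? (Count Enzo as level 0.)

Chain from Pavel up to Enzo: Pavel → Finn → Enzo. That is 2 steps up, so Pavel is 2 levels below Enzo.

2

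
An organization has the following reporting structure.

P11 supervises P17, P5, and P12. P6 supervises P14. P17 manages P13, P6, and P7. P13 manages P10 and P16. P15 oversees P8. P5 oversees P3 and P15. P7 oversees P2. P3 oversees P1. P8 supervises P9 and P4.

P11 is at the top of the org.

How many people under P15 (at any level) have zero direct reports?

2

The people in P15's organization with no one reporting to them are P4, P9. That is 2.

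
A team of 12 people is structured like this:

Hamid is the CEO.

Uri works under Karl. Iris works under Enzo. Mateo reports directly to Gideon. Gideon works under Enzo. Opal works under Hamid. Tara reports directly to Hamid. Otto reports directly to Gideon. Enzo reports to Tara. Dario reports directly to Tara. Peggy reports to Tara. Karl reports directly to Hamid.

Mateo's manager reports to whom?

Mateo reports to Gideon, and Gideon reports to Enzo. So Mateo's skip-level manager is Enzo.

Enzo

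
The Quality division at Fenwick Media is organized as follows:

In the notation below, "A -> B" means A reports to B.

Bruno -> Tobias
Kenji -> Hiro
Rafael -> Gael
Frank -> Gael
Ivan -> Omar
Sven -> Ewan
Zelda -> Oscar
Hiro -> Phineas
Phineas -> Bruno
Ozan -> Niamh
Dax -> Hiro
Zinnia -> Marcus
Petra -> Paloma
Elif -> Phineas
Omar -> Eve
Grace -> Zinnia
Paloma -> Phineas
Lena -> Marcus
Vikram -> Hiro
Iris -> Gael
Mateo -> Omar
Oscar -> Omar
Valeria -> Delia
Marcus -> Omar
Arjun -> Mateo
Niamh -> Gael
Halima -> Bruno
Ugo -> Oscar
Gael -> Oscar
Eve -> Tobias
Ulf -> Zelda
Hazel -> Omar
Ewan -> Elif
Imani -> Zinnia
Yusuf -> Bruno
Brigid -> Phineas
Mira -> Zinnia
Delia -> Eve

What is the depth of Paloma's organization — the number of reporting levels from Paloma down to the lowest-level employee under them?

The longest chain under Paloma runs Paloma → Petra, which is 1 level below Paloma.

1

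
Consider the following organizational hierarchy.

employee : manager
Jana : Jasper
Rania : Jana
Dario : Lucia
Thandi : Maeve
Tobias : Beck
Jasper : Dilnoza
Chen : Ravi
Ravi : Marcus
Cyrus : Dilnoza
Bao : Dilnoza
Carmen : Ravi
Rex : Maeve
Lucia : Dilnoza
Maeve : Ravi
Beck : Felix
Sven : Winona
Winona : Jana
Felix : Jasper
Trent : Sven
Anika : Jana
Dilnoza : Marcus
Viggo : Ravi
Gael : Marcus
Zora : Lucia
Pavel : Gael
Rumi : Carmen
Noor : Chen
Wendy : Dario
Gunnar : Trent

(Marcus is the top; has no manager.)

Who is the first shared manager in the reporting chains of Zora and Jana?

Dilnoza

Zora's chain of managers is Lucia, Dilnoza, Marcus. Jana's chain of managers is Jasper, Dilnoza, Marcus. The first manager that appears in both chains is Dilnoza.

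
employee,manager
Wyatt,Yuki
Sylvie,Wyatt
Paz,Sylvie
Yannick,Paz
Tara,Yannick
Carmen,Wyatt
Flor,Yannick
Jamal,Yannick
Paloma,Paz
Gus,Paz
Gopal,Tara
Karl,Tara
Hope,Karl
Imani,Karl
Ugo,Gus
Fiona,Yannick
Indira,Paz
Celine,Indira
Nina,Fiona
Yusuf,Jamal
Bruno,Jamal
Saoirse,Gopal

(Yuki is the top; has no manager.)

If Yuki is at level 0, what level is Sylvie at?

Chain from Sylvie up to Yuki: Sylvie → Wyatt → Yuki. That is 2 steps up, so Sylvie is 2 levels below Yuki.

2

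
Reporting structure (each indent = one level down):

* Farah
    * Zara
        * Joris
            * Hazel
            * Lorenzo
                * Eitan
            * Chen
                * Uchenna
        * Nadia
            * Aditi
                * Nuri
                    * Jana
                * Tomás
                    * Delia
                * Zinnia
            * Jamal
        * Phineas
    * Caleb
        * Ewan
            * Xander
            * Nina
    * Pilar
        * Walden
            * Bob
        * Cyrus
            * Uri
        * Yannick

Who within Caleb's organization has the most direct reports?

Direct-report counts within Caleb's organization: Caleb has 1; Ewan has 2. The largest is 2, held by Ewan.

Ewan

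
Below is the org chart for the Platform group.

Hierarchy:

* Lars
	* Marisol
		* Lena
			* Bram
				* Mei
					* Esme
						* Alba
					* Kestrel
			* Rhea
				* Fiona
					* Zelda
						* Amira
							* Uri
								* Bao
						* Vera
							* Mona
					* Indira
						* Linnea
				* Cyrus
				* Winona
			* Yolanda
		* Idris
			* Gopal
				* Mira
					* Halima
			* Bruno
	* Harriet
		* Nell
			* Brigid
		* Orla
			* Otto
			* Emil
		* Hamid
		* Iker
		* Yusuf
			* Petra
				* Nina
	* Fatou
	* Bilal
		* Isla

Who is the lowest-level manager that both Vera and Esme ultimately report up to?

Lena

Vera's chain of managers is Zelda, Fiona, Rhea, Lena, Marisol, Lars. Esme's chain of managers is Mei, Bram, Lena, Marisol, Lars. The first manager that appears in both chains is Lena.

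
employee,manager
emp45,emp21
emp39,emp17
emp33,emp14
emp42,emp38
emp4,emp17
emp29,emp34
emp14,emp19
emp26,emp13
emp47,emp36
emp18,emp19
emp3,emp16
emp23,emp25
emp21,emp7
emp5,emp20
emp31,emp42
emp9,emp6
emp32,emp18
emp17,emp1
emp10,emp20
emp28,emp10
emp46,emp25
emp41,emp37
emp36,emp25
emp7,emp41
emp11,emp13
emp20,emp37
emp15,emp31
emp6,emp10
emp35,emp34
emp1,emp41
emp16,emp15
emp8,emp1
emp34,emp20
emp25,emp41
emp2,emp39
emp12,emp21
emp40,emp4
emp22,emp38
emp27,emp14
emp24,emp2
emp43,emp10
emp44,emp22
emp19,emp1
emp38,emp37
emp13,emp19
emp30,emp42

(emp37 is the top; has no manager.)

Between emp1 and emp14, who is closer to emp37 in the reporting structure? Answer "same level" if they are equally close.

emp1

emp1 is 2 levels below emp37; emp14 is 4. emp1 is higher.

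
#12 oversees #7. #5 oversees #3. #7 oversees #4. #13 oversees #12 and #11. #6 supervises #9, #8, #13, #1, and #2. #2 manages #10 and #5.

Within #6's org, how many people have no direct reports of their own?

The people in #6's organization with no one reporting to them are #8, #3, #10, #1, #9, #11, #4. That is 7.

7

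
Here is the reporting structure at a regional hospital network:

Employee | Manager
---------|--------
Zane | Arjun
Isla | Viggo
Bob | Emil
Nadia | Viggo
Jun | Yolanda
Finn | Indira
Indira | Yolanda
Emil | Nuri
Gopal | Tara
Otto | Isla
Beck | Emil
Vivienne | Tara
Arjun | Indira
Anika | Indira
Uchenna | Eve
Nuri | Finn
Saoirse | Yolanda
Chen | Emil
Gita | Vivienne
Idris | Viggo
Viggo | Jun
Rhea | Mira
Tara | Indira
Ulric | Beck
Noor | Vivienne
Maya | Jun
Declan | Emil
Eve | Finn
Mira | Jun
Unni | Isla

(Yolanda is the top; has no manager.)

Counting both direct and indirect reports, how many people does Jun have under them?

9

Jun directly manages Viggo, Maya, Mira. Under Viggo: Nadia, Isla, Unni, Otto, Idris (5). Maya has no reports. Under Mira: Rhea (1). So Jun's organization is 3 direct reports plus everyone under them: 6 + 1 + 2 = 9.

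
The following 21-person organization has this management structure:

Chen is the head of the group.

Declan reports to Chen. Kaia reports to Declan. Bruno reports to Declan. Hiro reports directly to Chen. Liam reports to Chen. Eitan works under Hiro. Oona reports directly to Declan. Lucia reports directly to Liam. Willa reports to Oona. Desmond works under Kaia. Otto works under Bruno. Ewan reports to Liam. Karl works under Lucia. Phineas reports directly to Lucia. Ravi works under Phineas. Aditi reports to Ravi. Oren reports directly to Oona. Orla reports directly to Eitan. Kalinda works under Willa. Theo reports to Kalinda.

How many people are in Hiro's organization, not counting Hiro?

2

Hiro directly manages Eitan. Under Eitan: Orla (1). That's 2 in total.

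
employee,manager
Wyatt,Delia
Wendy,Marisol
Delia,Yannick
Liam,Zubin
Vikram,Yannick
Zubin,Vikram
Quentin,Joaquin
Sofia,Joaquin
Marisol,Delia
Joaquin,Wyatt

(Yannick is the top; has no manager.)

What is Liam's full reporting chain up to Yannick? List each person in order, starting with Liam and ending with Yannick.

Liam reports to Zubin. Zubin reports to Vikram. Vikram reports to Yannick. Yannick is at the top.

Liam -> Zubin -> Vikram -> Yannick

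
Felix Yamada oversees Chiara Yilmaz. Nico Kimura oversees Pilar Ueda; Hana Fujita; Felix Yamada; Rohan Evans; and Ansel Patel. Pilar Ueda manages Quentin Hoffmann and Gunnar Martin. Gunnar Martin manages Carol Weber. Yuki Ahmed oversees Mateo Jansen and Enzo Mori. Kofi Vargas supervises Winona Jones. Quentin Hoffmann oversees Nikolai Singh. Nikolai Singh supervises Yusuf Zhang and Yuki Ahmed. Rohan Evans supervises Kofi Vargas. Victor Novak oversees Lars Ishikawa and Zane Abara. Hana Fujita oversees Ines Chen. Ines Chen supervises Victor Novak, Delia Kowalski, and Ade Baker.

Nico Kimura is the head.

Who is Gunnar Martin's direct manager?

Gunnar Martin reports directly to Pilar Ueda.

Pilar Ueda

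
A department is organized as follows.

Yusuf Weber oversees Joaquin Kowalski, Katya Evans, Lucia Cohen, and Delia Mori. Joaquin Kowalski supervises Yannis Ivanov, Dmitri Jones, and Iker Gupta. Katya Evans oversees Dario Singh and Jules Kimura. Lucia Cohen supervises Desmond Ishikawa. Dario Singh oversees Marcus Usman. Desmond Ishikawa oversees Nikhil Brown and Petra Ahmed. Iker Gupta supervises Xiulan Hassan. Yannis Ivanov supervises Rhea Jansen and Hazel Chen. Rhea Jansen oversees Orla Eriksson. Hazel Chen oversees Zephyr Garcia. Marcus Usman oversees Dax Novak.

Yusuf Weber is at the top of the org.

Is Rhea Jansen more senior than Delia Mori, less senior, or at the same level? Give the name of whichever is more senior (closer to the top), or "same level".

Rhea Jansen is 3 levels below Yusuf Weber; Delia Mori is 1. Delia Mori is higher.

Delia Mori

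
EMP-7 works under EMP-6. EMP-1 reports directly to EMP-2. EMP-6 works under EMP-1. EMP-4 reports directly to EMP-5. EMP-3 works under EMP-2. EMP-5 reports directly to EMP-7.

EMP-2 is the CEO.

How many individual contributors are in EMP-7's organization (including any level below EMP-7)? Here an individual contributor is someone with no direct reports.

The only person in EMP-7's organization with no one reporting to them is EMP-4. That is 1.

1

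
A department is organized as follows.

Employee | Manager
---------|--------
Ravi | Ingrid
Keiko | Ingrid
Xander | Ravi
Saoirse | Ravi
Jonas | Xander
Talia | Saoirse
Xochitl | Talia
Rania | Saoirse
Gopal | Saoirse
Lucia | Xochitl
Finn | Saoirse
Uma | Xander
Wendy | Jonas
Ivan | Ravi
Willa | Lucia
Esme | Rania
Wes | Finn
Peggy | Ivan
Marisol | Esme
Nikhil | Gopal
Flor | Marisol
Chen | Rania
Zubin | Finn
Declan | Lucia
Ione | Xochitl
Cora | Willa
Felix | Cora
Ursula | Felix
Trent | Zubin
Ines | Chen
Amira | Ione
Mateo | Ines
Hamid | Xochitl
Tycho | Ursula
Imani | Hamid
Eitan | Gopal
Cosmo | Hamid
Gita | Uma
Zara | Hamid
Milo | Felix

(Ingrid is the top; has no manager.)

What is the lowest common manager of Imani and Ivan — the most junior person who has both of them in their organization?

Imani's chain of managers is Hamid, Xochitl, Talia, Saoirse, Ravi, Ingrid. Ivan's chain of managers is Ravi, Ingrid. The first manager that appears in both chains is Ravi.

Ravi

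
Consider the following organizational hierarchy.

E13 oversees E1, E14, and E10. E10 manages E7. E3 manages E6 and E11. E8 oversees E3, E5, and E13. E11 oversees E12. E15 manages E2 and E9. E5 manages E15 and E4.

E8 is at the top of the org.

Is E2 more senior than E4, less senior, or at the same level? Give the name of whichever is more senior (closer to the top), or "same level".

E4

E2 is 3 levels below E8; E4 is 2. E4 is higher.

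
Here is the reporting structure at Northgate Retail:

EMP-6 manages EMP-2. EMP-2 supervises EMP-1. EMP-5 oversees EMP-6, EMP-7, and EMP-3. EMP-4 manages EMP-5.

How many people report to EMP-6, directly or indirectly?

EMP-6 directly manages EMP-2. Under EMP-2: EMP-1 (1). That's 2 in total.

2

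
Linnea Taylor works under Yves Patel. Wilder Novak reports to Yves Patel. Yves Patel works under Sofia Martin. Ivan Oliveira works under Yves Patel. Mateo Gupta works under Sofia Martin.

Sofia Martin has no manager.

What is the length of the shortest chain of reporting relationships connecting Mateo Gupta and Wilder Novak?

Mateo Gupta is 1 level below Sofia Martin, and Wilder Novak is 2 levels below Sofia Martin (their lowest common manager). The shortest path runs up from Mateo Gupta to Sofia Martin and back down to Wilder Novak: 1 + 2 = 3 links.

3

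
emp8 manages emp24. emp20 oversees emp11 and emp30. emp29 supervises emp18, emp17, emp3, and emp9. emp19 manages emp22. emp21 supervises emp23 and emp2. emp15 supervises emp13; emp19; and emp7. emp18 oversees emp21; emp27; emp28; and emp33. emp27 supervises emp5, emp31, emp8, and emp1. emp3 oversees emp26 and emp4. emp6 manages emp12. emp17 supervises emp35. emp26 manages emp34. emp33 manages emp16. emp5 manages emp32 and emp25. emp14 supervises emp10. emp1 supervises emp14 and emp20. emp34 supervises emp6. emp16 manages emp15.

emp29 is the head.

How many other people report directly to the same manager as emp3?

3

emp3 reports to emp29. emp29's other direct reports are emp18, emp17, emp9 — 3 peers.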